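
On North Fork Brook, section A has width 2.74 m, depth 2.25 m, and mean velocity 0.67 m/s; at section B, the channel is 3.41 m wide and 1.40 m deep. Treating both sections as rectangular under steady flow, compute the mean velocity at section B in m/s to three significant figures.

0.865 m/s

Q = A₁V₁ = (2.74×2.25) × 0.67 = 4.131 m³/s
A₂ = 3.41 × 1.40 = 4.774 m²
V₂ = Q/A₂ = 4.131/4.774 = 0.8652 m/s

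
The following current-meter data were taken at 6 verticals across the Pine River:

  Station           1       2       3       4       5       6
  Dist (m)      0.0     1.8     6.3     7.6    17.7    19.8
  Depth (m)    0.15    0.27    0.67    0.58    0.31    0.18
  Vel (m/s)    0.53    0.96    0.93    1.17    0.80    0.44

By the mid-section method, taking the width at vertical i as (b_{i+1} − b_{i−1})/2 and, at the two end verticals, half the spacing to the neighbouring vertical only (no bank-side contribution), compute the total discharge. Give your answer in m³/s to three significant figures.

w_1 = (1.8 − 0.0)/2 = 0.9 m; q_1 = 0.53 × 0.15 × 0.9 = 0.07155 m³/s
w_2 = (6.3 − 0.0)/2 = 3.15 m; q_2 = 0.96 × 0.27 × 3.15 = 0.8165 m³/s
w_3 = (7.6 − 1.8)/2 = 2.9 m; q_3 = 0.93 × 0.67 × 2.9 = 1.807 m³/s
w_4 = (17.7 − 6.3)/2 = 5.7 m; q_4 = 1.17 × 0.58 × 5.7 = 3.868 m³/s
w_5 = (19.8 − 7.6)/2 = 6.1 m; q_5 = 0.80 × 0.31 × 6.1 = 1.513 m³/s
w_6 = (19.8 − 17.7)/2 = 1.05 m; q_6 = 0.44 × 0.18 × 1.05 = 0.08316 m³/s
Q = Σ qᵢ = 8.159 m³/s

8.16 m³/s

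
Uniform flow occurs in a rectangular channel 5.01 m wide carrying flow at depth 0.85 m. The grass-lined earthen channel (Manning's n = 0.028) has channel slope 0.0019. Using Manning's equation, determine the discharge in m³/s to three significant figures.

4.90 m³/s

A = b·y = 5.01 × 0.85 = 4.259 m²
P = b + 2y = 5.01 + 2×0.85 = 6.710 m
R = A/P = 4.259/6.710 = 0.6346 m
Q = (1/n)·A·R^(2/3)·S^(1/2) = (1/0.028) × 4.259 × 0.6346^(2/3) × 0.0019^(1/2) = 4.896 m³/s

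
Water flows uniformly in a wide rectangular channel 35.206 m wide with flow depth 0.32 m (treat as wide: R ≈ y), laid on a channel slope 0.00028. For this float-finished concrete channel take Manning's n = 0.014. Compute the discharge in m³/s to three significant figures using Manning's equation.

6.30 m³/s

A = b·y = 35.206 × 0.32 = 11.27 m²
Wide channel: R ≈ y = 0.32 m
Q = (1/n)·A·R^(2/3)·S^(1/2) = (1/0.014) × 11.27 × 0.3200^(2/3) × 0.00028^(1/2) = 6.300 m³/s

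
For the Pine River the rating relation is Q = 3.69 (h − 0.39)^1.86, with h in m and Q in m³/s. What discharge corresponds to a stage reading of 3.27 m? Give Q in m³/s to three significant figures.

26.4 m³/s

Q = 3.69 × (3.27 − 0.39)^1.86 = 3.69 × 2.88^1.86 = 26.39 m³/s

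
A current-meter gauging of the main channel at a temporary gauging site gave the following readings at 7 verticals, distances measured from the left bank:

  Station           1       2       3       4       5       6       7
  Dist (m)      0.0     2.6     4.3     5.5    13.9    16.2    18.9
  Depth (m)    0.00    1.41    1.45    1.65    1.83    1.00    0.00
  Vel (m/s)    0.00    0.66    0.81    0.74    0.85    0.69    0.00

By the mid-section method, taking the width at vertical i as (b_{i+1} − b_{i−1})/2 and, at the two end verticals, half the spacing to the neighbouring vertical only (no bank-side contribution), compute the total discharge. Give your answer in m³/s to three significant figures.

w_2 = (4.3 − 0.0)/2 = 2.15 m; q_2 = 0.66 × 1.41 × 2.15 = 2.001 m³/s
w_3 = (5.5 − 2.6)/2 = 1.45 m; q_3 = 0.81 × 1.45 × 1.45 = 1.703 m³/s
w_4 = (13.9 − 4.3)/2 = 4.8 m; q_4 = 0.74 × 1.65 × 4.8 = 5.861 m³/s
w_5 = (16.2 − 5.5)/2 = 5.35 m; q_5 = 0.85 × 1.83 × 5.35 = 8.322 m³/s
w_6 = (18.9 − 13.9)/2 = 2.5 m; q_6 = 0.69 × 1.00 × 2.5 = 1.725 m³/s
Stations 1, 7 contribute zero (depth or velocity is 0).
Q = Σ qᵢ = 19.61 m³/s

19.6 m³/s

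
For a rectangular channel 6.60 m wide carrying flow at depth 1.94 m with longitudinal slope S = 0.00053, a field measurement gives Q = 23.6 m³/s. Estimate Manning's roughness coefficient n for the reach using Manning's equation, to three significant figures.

A = b·y = 6.60 × 1.94 = 12.80 m²
P = b + 2y = 6.60 + 2×1.94 = 10.48 m
R = A/P = 12.80/10.48 = 1.222 m
n = (1/Q)·A·R^(2/3)·S^(1/2) = (1/23.6) × 12.80 × 1.143 × 0.02302 = 0.01427

0.0143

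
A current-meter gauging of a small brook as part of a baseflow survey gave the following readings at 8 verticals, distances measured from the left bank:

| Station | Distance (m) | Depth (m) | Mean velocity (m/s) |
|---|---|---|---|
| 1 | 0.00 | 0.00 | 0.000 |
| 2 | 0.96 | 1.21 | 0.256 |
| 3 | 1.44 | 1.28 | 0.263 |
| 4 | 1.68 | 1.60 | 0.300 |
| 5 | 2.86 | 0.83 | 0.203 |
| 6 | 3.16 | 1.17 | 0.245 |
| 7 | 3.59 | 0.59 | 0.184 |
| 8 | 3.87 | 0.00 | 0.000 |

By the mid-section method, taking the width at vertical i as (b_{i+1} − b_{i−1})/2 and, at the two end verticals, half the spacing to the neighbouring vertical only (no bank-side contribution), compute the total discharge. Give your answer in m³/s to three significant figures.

w_2 = (1.44 − 0.00)/2 = 0.72 m; q_2 = 0.256 × 1.21 × 0.72 = 0.2230 m³/s
w_3 = (1.68 − 0.96)/2 = 0.36 m; q_3 = 0.263 × 1.28 × 0.36 = 0.1212 m³/s
w_4 = (2.86 − 1.44)/2 = 0.71 m; q_4 = 0.300 × 1.60 × 0.71 = 0.3408 m³/s
w_5 = (3.16 − 1.68)/2 = 0.74 m; q_5 = 0.203 × 0.83 × 0.74 = 0.1247 m³/s
w_6 = (3.59 − 2.86)/2 = 0.365 m; q_6 = 0.245 × 1.17 × 0.365 = 0.1046 m³/s
w_7 = (3.87 − 3.16)/2 = 0.355 m; q_7 = 0.184 × 0.59 × 0.355 = 0.03854 m³/s
Stations 1, 8 contribute zero (depth or velocity is 0).
Q = Σ qᵢ = 0.9529 m³/s

0.953 m³/s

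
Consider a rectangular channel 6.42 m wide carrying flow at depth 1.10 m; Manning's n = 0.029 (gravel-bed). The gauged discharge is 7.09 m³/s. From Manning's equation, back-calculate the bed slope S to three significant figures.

0.00111

A = b·y = 6.42 × 1.10 = 7.062 m²
P = b + 2y = 6.42 + 2×1.10 = 8.620 m
R = A/P = 7.062/8.620 = 0.8193 m
S = (Q·n / (1·A·R^(2/3)))² = (7.09×0.029 / (1×7.062×0.8755))² = 0.001106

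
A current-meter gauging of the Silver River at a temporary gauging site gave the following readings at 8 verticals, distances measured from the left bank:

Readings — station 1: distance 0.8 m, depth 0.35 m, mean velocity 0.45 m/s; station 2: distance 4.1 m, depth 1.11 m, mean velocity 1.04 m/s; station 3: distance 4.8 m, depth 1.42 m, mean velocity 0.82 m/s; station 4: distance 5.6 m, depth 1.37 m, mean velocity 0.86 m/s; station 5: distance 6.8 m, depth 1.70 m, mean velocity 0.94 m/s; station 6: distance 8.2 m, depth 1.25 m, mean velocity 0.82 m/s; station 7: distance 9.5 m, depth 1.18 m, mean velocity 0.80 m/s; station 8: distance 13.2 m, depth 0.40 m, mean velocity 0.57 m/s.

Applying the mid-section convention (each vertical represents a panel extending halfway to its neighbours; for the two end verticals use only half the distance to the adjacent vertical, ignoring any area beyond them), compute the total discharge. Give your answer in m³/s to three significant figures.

10.9 m³/s

w_1 = (4.1 − 0.8)/2 = 1.65 m; q_1 = 0.45 × 0.35 × 1.65 = 0.2599 m³/s
w_2 = (4.8 − 0.8)/2 = 2 m; q_2 = 1.04 × 1.11 × 2 = 2.309 m³/s
w_3 = (5.6 − 4.1)/2 = 0.75 m; q_3 = 0.82 × 1.42 × 0.75 = 0.8733 m³/s
w_4 = (6.8 − 4.8)/2 = 1 m; q_4 = 0.86 × 1.37 × 1 = 1.178 m³/s
w_5 = (8.2 − 5.6)/2 = 1.3 m; q_5 = 0.94 × 1.70 × 1.3 = 2.077 m³/s
w_6 = (9.5 − 6.8)/2 = 1.35 m; q_6 = 0.82 × 1.25 × 1.35 = 1.384 m³/s
w_7 = (13.2 − 8.2)/2 = 2.5 m; q_7 = 0.80 × 1.18 × 2.5 = 2.360 m³/s
w_8 = (13.2 − 9.5)/2 = 1.85 m; q_8 = 0.57 × 0.40 × 1.85 = 0.4218 m³/s
Q = Σ qᵢ = 10.86 m³/s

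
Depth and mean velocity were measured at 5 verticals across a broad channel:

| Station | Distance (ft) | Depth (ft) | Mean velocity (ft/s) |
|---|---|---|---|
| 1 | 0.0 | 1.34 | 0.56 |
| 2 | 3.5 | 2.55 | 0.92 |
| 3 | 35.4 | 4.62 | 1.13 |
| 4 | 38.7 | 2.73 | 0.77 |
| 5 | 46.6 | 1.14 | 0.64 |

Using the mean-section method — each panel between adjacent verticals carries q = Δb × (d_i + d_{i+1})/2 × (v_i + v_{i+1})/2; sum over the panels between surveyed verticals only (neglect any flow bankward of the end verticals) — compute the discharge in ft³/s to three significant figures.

Panel 1-2: Δb = 3.5 ft, d̄ = (1.34+2.55)/2 = 1.945, v̄ = (0.56+0.92)/2 = 0.74 → q = 3.5×1.945×0.74 = 5.038 ft³/s
Panel 2-3: Δb = 31.9 ft, d̄ = (2.55+4.62)/2 = 3.585, v̄ = (0.92+1.13)/2 = 1.025 → q = 31.9×3.585×1.025 = 117.2 ft³/s
Panel 3-4: Δb = 3.3 ft, d̄ = (4.62+2.73)/2 = 3.675, v̄ = (1.13+0.77)/2 = 0.95 → q = 3.3×3.675×0.95 = 11.52 ft³/s
Panel 4-5: Δb = 7.9 ft, d̄ = (2.73+1.14)/2 = 1.935, v̄ = (0.77+0.64)/2 = 0.705 → q = 7.9×1.935×0.705 = 10.78 ft³/s
Q = Σ q = 144.6 ft³/s

145 ft³/s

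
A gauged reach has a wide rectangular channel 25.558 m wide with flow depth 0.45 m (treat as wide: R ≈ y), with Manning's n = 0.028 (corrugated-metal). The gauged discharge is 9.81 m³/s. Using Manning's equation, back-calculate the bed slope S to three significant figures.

0.00165

A = b·y = 25.558 × 0.45 = 11.50 m²
Wide channel: R ≈ y = 0.45 m
S = (Q·n / (1·A·R^(2/3)))² = (9.81×0.028 / (1×11.50×0.5872))² = 0.001654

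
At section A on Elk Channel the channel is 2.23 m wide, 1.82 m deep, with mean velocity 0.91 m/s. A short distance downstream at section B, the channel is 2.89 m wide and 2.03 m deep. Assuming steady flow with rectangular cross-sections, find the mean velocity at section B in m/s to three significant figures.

0.630 m/s

Q = A₁V₁ = (2.23×1.82) × 0.91 = 3.693 m³/s
A₂ = 2.89 × 2.03 = 5.867 m²
V₂ = Q/A₂ = 3.693/5.867 = 0.6295 m/s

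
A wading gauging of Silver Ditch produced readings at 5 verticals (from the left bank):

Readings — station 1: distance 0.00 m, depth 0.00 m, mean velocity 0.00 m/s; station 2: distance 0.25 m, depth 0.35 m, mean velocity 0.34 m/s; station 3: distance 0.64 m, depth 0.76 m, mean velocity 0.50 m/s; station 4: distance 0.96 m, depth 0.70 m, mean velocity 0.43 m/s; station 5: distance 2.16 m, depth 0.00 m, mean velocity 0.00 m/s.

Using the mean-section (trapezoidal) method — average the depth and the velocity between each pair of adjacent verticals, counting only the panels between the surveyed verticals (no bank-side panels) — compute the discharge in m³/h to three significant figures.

Panel 1-2: Δb = 0.25 m, d̄ = (0.00+0.35)/2 = 0.175, v̄ = (0.00+0.34)/2 = 0.17 → q = 0.25×0.175×0.17 = 0.007438 m³/s
Panel 2-3: Δb = 0.39 m, d̄ = (0.35+0.76)/2 = 0.555, v̄ = (0.34+0.50)/2 = 0.42 → q = 0.39×0.555×0.42 = 0.09091 m³/s
Panel 3-4: Δb = 0.32 m, d̄ = (0.76+0.70)/2 = 0.73, v̄ = (0.50+0.43)/2 = 0.465 → q = 0.32×0.73×0.465 = 0.1086 m³/s
Panel 4-5: Δb = 1.2 m, d̄ = (0.70+0.00)/2 = 0.35, v̄ = (0.43+0.00)/2 = 0.215 → q = 1.2×0.35×0.215 = 0.09030 m³/s
Q = Σ q = 0.2973 m³/s
= 0.2973 × 3600 = 1070 m³/h

1070 m³/h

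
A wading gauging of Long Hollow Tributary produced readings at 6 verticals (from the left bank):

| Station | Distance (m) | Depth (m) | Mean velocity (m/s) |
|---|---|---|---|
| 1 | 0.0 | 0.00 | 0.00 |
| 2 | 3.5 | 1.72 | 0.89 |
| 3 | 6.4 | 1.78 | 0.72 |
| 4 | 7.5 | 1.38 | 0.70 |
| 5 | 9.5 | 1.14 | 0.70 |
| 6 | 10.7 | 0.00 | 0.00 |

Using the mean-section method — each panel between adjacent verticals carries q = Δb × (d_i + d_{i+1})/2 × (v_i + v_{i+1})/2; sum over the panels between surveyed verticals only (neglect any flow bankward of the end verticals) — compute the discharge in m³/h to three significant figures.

Panel 1-2: Δb = 3.5 m, d̄ = (0.00+1.72)/2 = 0.86, v̄ = (0.00+0.89)/2 = 0.445 → q = 3.5×0.86×0.445 = 1.339 m³/s
Panel 2-3: Δb = 2.9 m, d̄ = (1.72+1.78)/2 = 1.75, v̄ = (0.89+0.72)/2 = 0.805 → q = 2.9×1.75×0.805 = 4.085 m³/s
Panel 3-4: Δb = 1.1 m, d̄ = (1.78+1.38)/2 = 1.58, v̄ = (0.72+0.70)/2 = 0.71 → q = 1.1×1.58×0.71 = 1.234 m³/s
Panel 4-5: Δb = 2 m, d̄ = (1.38+1.14)/2 = 1.26, v̄ = (0.70+0.70)/2 = 0.7 → q = 2×1.26×0.7 = 1.764 m³/s
Panel 5-6: Δb = 1.2 m, d̄ = (1.14+0.00)/2 = 0.57, v̄ = (0.70+0.00)/2 = 0.35 → q = 1.2×0.57×0.35 = 0.2394 m³/s
Q = Σ q = 8.662 m³/s
= 8.662 × 3600 = 31180 m³/h

31200 m³/h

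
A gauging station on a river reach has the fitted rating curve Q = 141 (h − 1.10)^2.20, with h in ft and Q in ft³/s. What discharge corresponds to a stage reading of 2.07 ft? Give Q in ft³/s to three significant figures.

132 ft³/s

Q = 141 × (2.07 − 1.10)^2.20 = 141 × 0.97^2.20 = 131.9 ft³/s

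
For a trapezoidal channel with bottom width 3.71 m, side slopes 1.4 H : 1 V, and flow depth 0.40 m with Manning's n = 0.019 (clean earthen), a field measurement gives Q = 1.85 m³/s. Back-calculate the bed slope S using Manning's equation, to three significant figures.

0.00181

A = (b + z·y)·y = (3.71 + 1.4×0.40)×0.40 = 1.708 m²
P = b + 2y√(1+z²) = 3.71 + 2×0.40×√(1+1.4²) = 5.086 m
R = A/P = 1.708/5.086 = 0.3358 m
S = (Q·n / (1·A·R^(2/3)))² = (1.85×0.019 / (1×1.708×0.4831))² = 0.001815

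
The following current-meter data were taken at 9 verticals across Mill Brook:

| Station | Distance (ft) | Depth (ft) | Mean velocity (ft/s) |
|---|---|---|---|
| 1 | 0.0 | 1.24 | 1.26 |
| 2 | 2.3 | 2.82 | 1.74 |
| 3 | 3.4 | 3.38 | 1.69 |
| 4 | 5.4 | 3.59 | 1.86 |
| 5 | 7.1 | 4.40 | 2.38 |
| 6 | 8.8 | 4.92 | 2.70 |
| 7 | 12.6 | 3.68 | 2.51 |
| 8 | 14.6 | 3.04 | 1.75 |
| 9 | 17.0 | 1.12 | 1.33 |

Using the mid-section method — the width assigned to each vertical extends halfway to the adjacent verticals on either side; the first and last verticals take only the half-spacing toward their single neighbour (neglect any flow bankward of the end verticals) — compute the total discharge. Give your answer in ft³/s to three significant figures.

w_1 = (2.3 − 0.0)/2 = 1.15 ft; q_1 = 1.26 × 1.24 × 1.15 = 1.797 ft³/s
w_2 = (3.4 − 0.0)/2 = 1.7 ft; q_2 = 1.74 × 2.82 × 1.7 = 8.342 ft³/s
w_3 = (5.4 − 2.3)/2 = 1.55 ft; q_3 = 1.69 × 3.38 × 1.55 = 8.854 ft³/s
w_4 = (7.1 − 3.4)/2 = 1.85 ft; q_4 = 1.86 × 3.59 × 1.85 = 12.35 ft³/s
w_5 = (8.8 − 5.4)/2 = 1.7 ft; q_5 = 2.38 × 4.40 × 1.7 = 17.80 ft³/s
w_6 = (12.6 − 7.1)/2 = 2.75 ft; q_6 = 2.70 × 4.92 × 2.75 = 36.53 ft³/s
w_7 = (14.6 − 8.8)/2 = 2.9 ft; q_7 = 2.51 × 3.68 × 2.9 = 26.79 ft³/s
w_8 = (17.0 − 12.6)/2 = 2.2 ft; q_8 = 1.75 × 3.04 × 2.2 = 11.70 ft³/s
w_9 = (17.0 − 14.6)/2 = 1.2 ft; q_9 = 1.33 × 1.12 × 1.2 = 1.788 ft³/s
Q = Σ qᵢ = 126.0 ft³/s

126 ft³/s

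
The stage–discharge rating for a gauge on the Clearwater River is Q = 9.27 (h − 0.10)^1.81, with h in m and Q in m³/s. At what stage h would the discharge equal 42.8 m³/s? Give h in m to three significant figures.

h − h₀ = (Q/C)^(1/b) = (42.8/9.27)^(1/1.81) = 2.328 m
h = 0.10 + 2.328 = 2.428 m

2.43 m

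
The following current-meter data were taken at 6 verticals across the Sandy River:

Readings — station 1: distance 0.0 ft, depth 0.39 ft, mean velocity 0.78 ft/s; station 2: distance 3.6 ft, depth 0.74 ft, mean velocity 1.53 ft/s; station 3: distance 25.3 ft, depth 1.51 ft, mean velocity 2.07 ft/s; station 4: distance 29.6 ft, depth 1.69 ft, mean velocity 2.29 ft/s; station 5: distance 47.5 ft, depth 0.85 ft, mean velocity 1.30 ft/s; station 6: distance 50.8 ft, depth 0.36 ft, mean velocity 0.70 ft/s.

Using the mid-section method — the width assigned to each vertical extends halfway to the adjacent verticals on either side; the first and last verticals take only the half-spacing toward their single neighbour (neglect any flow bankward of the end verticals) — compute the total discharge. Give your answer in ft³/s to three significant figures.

111 ft³/s

w_1 = (3.6 − 0.0)/2 = 1.8 ft; q_1 = 0.78 × 0.39 × 1.8 = 0.5476 ft³/s
w_2 = (25.3 − 0.0)/2 = 12.65 ft; q_2 = 1.53 × 0.74 × 12.65 = 14.32 ft³/s
w_3 = (29.6 − 3.6)/2 = 13 ft; q_3 = 2.07 × 1.51 × 13 = 40.63 ft³/s
w_4 = (47.5 − 25.3)/2 = 11.1 ft; q_4 = 2.29 × 1.69 × 11.1 = 42.96 ft³/s
w_5 = (50.8 − 29.6)/2 = 10.6 ft; q_5 = 1.30 × 0.85 × 10.6 = 11.71 ft³/s
w_6 = (50.8 − 47.5)/2 = 1.65 ft; q_6 = 0.70 × 0.36 × 1.65 = 0.4158 ft³/s
Q = Σ qᵢ = 110.6 ft³/s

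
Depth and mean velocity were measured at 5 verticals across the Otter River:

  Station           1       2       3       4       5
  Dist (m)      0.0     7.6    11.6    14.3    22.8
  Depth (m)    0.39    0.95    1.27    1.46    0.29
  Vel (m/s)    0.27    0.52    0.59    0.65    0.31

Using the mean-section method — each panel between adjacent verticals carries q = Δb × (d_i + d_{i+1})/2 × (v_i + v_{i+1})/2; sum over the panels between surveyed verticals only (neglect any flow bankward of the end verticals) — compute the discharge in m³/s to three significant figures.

Panel 1-2: Δb = 7.6 m, d̄ = (0.39+0.95)/2 = 0.67, v̄ = (0.27+0.52)/2 = 0.395 → q = 7.6×0.67×0.395 = 2.011 m³/s
Panel 2-3: Δb = 4 m, d̄ = (0.95+1.27)/2 = 1.11, v̄ = (0.52+0.59)/2 = 0.555 → q = 4×1.11×0.555 = 2.464 m³/s
Panel 3-4: Δb = 2.7 m, d̄ = (1.27+1.46)/2 = 1.365, v̄ = (0.59+0.65)/2 = 0.62 → q = 2.7×1.365×0.62 = 2.285 m³/s
Panel 4-5: Δb = 8.5 m, d̄ = (1.46+0.29)/2 = 0.875, v̄ = (0.65+0.31)/2 = 0.48 → q = 8.5×0.875×0.48 = 3.570 m³/s
Q = Σ q = 10.33 m³/s

10.3 m³/s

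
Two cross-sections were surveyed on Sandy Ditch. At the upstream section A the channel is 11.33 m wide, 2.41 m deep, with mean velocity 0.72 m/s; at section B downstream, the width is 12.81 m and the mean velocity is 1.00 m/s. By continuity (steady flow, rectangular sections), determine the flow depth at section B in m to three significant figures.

Q = A₁V₁ = (11.33×2.41) × 0.72 = 19.66 m³/s
d₂ = Q/(b₂ V₂) = 19.66/(12.81×1.00) = 1.535 m

1.53 m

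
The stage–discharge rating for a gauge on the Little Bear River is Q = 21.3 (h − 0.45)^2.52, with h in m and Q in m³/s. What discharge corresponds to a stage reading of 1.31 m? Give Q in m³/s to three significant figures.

Q = 21.3 × (1.31 − 0.45)^2.52 = 21.3 × 0.86^2.52 = 14.57 m³/s

14.6 m³/s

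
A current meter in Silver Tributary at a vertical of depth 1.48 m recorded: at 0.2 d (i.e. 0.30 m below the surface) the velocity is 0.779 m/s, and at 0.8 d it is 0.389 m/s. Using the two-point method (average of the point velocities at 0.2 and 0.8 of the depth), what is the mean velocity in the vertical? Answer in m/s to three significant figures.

v̄ = (0.779 + 0.389) / 2 = 0.5840 m/s

0.584 m/s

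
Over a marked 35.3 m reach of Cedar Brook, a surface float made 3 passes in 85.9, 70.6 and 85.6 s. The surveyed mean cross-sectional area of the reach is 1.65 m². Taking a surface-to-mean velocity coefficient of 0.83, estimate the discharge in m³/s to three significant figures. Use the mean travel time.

0.599 m³/s

t̄ = (85.9 + 70.6 + 85.6) / 3 = 80.7 s
v_surface = L / t̄ = 35.3 / 80.7 = 0.4374 m/s
v_mean = 0.83 × 0.4374 = 0.3631 m/s
Q = A × v_mean = 1.65 × 0.3631 = 0.5991 m³/s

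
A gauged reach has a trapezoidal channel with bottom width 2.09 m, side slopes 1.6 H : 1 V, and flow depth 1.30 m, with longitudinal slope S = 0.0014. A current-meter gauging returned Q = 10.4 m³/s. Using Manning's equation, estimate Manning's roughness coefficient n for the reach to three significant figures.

A = (b + z·y)·y = (2.09 + 1.6×1.30)×1.30 = 5.421 m²
P = b + 2y√(1+z²) = 2.09 + 2×1.30×√(1+1.6²) = 6.996 m
R = A/P = 5.421/6.996 = 0.7749 m
n = (1/Q)·A·R^(2/3)·S^(1/2) = (1/10.4) × 5.421 × 0.8437 × 0.03742 = 0.01645

0.0165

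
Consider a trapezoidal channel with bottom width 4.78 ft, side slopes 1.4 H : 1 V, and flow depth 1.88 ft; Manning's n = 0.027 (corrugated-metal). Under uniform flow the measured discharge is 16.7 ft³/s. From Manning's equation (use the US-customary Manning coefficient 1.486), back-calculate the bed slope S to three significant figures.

A = (b + z·y)·y = (4.78 + 1.4×1.88)×1.88 = 13.93 ft²
P = b + 2y√(1+z²) = 4.78 + 2×1.88×√(1+1.4²) = 11.25 ft
R = A/P = 13.93/11.25 = 1.239 ft
S = (Q·n / (1.486·A·R^(2/3)))² = (16.7×0.027 / (1.486×13.93×1.153))² = 0.0003564

0.000356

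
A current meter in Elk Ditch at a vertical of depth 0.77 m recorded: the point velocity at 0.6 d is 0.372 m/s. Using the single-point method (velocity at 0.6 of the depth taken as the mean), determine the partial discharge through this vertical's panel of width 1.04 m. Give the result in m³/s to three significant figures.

0.298 m³/s

v̄ = v₀.₆ = 0.372 m/s
q = v̄ × d × w = 0.3720 × 0.77 × 1.04 = 0.2979 m³/s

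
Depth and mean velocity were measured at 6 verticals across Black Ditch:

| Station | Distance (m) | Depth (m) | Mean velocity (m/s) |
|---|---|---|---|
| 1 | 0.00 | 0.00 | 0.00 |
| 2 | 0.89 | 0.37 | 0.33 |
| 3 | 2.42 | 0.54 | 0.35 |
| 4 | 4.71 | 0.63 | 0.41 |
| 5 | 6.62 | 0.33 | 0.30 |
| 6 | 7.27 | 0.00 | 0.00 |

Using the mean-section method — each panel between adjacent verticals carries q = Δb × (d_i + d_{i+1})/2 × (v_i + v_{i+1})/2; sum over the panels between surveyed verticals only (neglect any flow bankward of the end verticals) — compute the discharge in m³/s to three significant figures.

1.11 m³/s

Panel 1-2: Δb = 0.89 m, d̄ = (0.00+0.37)/2 = 0.185, v̄ = (0.00+0.33)/2 = 0.165 → q = 0.89×0.185×0.165 = 0.02717 m³/s
Panel 2-3: Δb = 1.53 m, d̄ = (0.37+0.54)/2 = 0.455, v̄ = (0.33+0.35)/2 = 0.34 → q = 1.53×0.455×0.34 = 0.2367 m³/s
Panel 3-4: Δb = 2.29 m, d̄ = (0.54+0.63)/2 = 0.585, v̄ = (0.35+0.41)/2 = 0.38 → q = 2.29×0.585×0.38 = 0.5091 m³/s
Panel 4-5: Δb = 1.91 m, d̄ = (0.63+0.33)/2 = 0.48, v̄ = (0.41+0.30)/2 = 0.355 → q = 1.91×0.48×0.355 = 0.3255 m³/s
Panel 5-6: Δb = 0.65 m, d̄ = (0.33+0.00)/2 = 0.165, v̄ = (0.30+0.00)/2 = 0.15 → q = 0.65×0.165×0.15 = 0.01609 m³/s
Q = Σ q = 1.114 m³/s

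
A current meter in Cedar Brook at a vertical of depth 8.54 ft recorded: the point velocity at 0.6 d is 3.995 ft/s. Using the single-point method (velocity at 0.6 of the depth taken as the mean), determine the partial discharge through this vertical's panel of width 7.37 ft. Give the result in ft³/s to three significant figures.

v̄ = v₀.₆ = 3.995 ft/s
q = v̄ × d × w = 3.995 × 8.54 × 7.37 = 251.4 ft³/s

251 ft³/s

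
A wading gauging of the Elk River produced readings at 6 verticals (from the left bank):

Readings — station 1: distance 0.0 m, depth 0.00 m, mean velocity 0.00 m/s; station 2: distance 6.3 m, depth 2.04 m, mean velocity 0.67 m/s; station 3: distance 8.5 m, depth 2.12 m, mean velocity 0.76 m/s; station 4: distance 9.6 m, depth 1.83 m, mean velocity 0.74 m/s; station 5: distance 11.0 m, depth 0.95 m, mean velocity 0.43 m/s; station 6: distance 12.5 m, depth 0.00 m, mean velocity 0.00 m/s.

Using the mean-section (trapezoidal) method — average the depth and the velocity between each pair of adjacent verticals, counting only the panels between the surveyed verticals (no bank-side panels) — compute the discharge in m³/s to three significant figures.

Panel 1-2: Δb = 6.3 m, d̄ = (0.00+2.04)/2 = 1.02, v̄ = (0.00+0.67)/2 = 0.335 → q = 6.3×1.02×0.335 = 2.153 m³/s
Panel 2-3: Δb = 2.2 m, d̄ = (2.04+2.12)/2 = 2.08, v̄ = (0.67+0.76)/2 = 0.715 → q = 2.2×2.08×0.715 = 3.272 m³/s
Panel 3-4: Δb = 1.1 m, d̄ = (2.12+1.83)/2 = 1.975, v̄ = (0.76+0.74)/2 = 0.75 → q = 1.1×1.975×0.75 = 1.629 m³/s
Panel 4-5: Δb = 1.4 m, d̄ = (1.83+0.95)/2 = 1.39, v̄ = (0.74+0.43)/2 = 0.585 → q = 1.4×1.39×0.585 = 1.138 m³/s
Panel 5-6: Δb = 1.5 m, d̄ = (0.95+0.00)/2 = 0.475, v̄ = (0.43+0.00)/2 = 0.215 → q = 1.5×0.475×0.215 = 0.1532 m³/s
Q = Σ q = 8.346 m³/s

8.35 m³/s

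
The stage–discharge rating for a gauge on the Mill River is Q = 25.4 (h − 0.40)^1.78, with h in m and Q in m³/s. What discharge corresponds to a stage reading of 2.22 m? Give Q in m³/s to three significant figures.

Q = 25.4 × (2.22 − 0.40)^1.78 = 25.4 × 1.82^1.78 = 73.75 m³/s

73.7 m³/s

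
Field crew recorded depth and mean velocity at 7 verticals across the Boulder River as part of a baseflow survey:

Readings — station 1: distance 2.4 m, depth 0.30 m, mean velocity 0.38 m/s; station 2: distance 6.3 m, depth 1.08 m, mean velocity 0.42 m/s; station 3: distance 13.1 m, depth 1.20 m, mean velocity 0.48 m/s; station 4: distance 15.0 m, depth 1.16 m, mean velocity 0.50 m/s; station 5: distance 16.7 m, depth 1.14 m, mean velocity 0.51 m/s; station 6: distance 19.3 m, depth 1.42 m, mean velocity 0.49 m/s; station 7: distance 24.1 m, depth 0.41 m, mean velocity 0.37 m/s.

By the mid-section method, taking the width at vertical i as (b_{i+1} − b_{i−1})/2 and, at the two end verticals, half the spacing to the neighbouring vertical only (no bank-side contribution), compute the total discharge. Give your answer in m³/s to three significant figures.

w_1 = (6.3 − 2.4)/2 = 1.95 m; q_1 = 0.38 × 0.30 × 1.95 = 0.2223 m³/s
w_2 = (13.1 − 2.4)/2 = 5.35 m; q_2 = 0.42 × 1.08 × 5.35 = 2.427 m³/s
w_3 = (15.0 − 6.3)/2 = 4.35 m; q_3 = 0.48 × 1.20 × 4.35 = 2.506 m³/s
w_4 = (16.7 − 13.1)/2 = 1.8 m; q_4 = 0.50 × 1.16 × 1.8 = 1.044 m³/s
w_5 = (19.3 − 15.0)/2 = 2.15 m; q_5 = 0.51 × 1.14 × 2.15 = 1.250 m³/s
w_6 = (24.1 − 16.7)/2 = 3.7 m; q_6 = 0.49 × 1.42 × 3.7 = 2.574 m³/s
w_7 = (24.1 − 19.3)/2 = 2.4 m; q_7 = 0.37 × 0.41 × 2.4 = 0.3641 m³/s
Q = Σ qᵢ = 10.39 m³/s

10.4 m³/s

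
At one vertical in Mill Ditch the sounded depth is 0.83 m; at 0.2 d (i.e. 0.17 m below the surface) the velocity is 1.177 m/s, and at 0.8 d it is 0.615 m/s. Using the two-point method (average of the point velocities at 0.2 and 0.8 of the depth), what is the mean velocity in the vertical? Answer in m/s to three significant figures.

v̄ = (1.177 + 0.615) / 2 = 0.8960 m/s

0.896 m/s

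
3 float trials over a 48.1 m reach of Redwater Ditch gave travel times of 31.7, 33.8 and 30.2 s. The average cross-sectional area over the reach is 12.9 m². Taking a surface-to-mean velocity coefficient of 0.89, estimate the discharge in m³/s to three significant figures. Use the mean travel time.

17.3 m³/s

t̄ = (31.7 + 33.8 + 30.2) / 3 = 31.9 s
v_surface = L / t̄ = 48.1 / 31.9 = 1.508 m/s
v_mean = 0.89 × 1.508 = 1.342 m/s
Q = A × v_mean = 12.9 × 1.342 = 17.31 m³/s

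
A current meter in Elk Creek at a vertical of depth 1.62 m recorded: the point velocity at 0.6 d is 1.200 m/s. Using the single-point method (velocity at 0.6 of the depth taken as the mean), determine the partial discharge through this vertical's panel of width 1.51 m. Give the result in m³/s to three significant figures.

2.94 m³/s

v̄ = v₀.₆ = 1.200 m/s
q = v̄ × d × w = 1.200 × 1.62 × 1.51 = 2.935 m³/s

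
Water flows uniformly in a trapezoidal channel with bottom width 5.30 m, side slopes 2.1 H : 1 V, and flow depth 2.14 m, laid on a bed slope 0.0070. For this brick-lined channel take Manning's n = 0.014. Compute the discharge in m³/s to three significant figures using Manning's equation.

155 m³/s

A = (b + z·y)·y = (5.30 + 2.1×2.14)×2.14 = 20.96 m²
P = b + 2y√(1+z²) = 5.30 + 2×2.14×√(1+2.1²) = 15.26 m
R = A/P = 20.96/15.26 = 1.374 m
Q = (1/n)·A·R^(2/3)·S^(1/2) = (1/0.014) × 20.96 × 1.374^(2/3) × 0.0070^(1/2) = 154.8 m³/s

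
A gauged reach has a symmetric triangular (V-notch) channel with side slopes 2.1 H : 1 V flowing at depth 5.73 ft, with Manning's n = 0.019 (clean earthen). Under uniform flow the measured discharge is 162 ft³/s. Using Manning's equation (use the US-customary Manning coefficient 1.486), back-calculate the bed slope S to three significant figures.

A = z·y² = 2.1×5.73² = 68.95 ft²
P = 2y√(1+z²) = 2×5.73×√(1+2.1²) = 26.66 ft
R = A/P = 68.95/26.66 = 2.587 ft
S = (Q·n / (1.486·A·R^(2/3)))² = (162×0.019 / (1.486×68.95×1.884))² = 0.0002542

0.000254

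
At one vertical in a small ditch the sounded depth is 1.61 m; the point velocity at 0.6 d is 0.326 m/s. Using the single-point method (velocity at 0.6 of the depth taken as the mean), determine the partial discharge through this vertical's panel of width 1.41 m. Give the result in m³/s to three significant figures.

v̄ = v₀.₆ = 0.326 m/s
q = v̄ × d × w = 0.3260 × 1.61 × 1.41 = 0.7401 m³/s

0.740 m³/s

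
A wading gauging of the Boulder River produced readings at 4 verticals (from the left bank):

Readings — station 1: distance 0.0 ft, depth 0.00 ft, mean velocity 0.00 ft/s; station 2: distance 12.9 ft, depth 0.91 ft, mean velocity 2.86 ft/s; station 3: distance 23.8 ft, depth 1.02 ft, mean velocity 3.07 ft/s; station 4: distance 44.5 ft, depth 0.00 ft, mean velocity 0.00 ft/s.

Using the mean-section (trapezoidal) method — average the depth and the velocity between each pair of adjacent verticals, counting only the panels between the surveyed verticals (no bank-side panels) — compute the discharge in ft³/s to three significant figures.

Panel 1-2: Δb = 12.9 ft, d̄ = (0.00+0.91)/2 = 0.455, v̄ = (0.00+2.86)/2 = 1.43 → q = 12.9×0.455×1.43 = 8.393 ft³/s
Panel 2-3: Δb = 10.9 ft, d̄ = (0.91+1.02)/2 = 0.965, v̄ = (2.86+3.07)/2 = 2.965 → q = 10.9×0.965×2.965 = 31.19 ft³/s
Panel 3-4: Δb = 20.7 ft, d̄ = (1.02+0.00)/2 = 0.51, v̄ = (3.07+0.00)/2 = 1.535 → q = 20.7×0.51×1.535 = 16.20 ft³/s
Q = Σ q = 55.79 ft³/s

55.8 ft³/s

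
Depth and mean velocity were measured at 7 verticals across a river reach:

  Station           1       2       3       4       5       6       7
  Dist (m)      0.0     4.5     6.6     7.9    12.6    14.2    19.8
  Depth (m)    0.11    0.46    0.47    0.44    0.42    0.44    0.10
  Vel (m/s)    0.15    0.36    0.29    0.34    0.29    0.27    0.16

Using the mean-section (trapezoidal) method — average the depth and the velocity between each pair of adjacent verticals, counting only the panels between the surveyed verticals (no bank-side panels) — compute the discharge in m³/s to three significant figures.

Panel 1-2: Δb = 4.5 m, d̄ = (0.11+0.46)/2 = 0.285, v̄ = (0.15+0.36)/2 = 0.255 → q = 4.5×0.285×0.255 = 0.3270 m³/s
Panel 2-3: Δb = 2.1 m, d̄ = (0.46+0.47)/2 = 0.465, v̄ = (0.36+0.29)/2 = 0.325 → q = 2.1×0.465×0.325 = 0.3174 m³/s
Panel 3-4: Δb = 1.3 m, d̄ = (0.47+0.44)/2 = 0.455, v̄ = (0.29+0.34)/2 = 0.315 → q = 1.3×0.455×0.315 = 0.1863 m³/s
Panel 4-5: Δb = 4.7 m, d̄ = (0.44+0.42)/2 = 0.43, v̄ = (0.34+0.29)/2 = 0.315 → q = 4.7×0.43×0.315 = 0.6366 m³/s
Panel 5-6: Δb = 1.6 m, d̄ = (0.42+0.44)/2 = 0.43, v̄ = (0.29+0.27)/2 = 0.28 → q = 1.6×0.43×0.28 = 0.1926 m³/s
Panel 6-7: Δb = 5.6 m, d̄ = (0.44+0.10)/2 = 0.27, v̄ = (0.27+0.16)/2 = 0.215 → q = 5.6×0.27×0.215 = 0.3251 m³/s
Q = Σ q = 1.985 m³/s

1.99 m³/s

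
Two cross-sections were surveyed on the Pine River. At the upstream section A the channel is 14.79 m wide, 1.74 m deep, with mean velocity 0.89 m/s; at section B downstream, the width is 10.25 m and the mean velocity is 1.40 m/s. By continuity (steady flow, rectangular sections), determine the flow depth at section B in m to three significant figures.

1.60 m

Q = A₁V₁ = (14.79×1.74) × 0.89 = 22.90 m³/s
d₂ = Q/(b₂ V₂) = 22.90/(10.25×1.40) = 1.596 m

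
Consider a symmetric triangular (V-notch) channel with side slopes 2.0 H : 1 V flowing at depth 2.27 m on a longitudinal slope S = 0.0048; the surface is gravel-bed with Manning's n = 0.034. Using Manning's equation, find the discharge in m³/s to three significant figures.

A = z·y² = 2.0×2.27² = 10.31 m²
P = 2y√(1+z²) = 2×2.27×√(1+2.0²) = 10.15 m
R = A/P = 10.31/10.15 = 1.015 m
Q = (1/n)·A·R^(2/3)·S^(1/2) = (1/0.034) × 10.31 × 1.015^(2/3) × 0.0048^(1/2) = 21.21 m³/s

21.2 m³/s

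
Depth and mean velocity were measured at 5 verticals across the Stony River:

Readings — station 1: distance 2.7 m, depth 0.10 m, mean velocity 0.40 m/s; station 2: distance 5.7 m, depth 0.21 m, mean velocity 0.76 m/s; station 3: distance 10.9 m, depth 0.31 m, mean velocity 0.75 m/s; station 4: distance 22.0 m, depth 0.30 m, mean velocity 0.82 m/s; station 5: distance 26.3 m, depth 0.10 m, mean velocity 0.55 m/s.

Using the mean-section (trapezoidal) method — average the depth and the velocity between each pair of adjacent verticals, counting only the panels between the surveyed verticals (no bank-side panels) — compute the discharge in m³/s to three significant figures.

4.54 m³/s

Panel 1-2: Δb = 3 m, d̄ = (0.10+0.21)/2 = 0.155, v̄ = (0.40+0.76)/2 = 0.58 → q = 3×0.155×0.58 = 0.2697 m³/s
Panel 2-3: Δb = 5.2 m, d̄ = (0.21+0.31)/2 = 0.26, v̄ = (0.76+0.75)/2 = 0.755 → q = 5.2×0.26×0.755 = 1.021 m³/s
Panel 3-4: Δb = 11.1 m, d̄ = (0.31+0.30)/2 = 0.305, v̄ = (0.75+0.82)/2 = 0.785 → q = 11.1×0.305×0.785 = 2.658 m³/s
Panel 4-5: Δb = 4.3 m, d̄ = (0.30+0.10)/2 = 0.2, v̄ = (0.82+0.55)/2 = 0.685 → q = 4.3×0.2×0.685 = 0.5891 m³/s
Q = Σ q = 4.537 m³/s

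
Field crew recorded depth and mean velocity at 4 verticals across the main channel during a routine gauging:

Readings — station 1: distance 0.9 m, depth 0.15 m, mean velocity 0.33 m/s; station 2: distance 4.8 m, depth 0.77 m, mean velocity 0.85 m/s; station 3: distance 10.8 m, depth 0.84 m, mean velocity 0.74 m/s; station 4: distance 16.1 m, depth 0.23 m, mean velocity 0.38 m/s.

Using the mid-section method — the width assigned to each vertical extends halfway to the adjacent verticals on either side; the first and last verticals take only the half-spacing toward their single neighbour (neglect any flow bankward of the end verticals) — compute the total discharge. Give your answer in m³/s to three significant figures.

w_1 = (4.8 − 0.9)/2 = 1.95 m; q_1 = 0.33 × 0.15 × 1.95 = 0.09653 m³/s
w_2 = (10.8 − 0.9)/2 = 4.95 m; q_2 = 0.85 × 0.77 × 4.95 = 3.240 m³/s
w_3 = (16.1 − 4.8)/2 = 5.65 m; q_3 = 0.74 × 0.84 × 5.65 = 3.512 m³/s
w_4 = (16.1 − 10.8)/2 = 2.65 m; q_4 = 0.38 × 0.23 × 2.65 = 0.2316 m³/s
Q = Σ qᵢ = 7.080 m³/s

7.08 m³/s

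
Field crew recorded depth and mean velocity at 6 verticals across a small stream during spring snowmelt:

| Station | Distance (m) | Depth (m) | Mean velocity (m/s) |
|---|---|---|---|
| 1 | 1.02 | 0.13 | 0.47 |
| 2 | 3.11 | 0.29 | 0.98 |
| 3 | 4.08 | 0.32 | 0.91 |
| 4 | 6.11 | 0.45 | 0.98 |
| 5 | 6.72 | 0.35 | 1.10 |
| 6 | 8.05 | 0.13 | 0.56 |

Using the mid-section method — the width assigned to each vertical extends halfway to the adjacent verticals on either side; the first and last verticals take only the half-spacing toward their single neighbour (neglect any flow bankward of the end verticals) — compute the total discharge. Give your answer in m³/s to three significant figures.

1.94 m³/s

w_1 = (3.11 − 1.02)/2 = 1.045 m; q_1 = 0.47 × 0.13 × 1.045 = 0.06385 m³/s
w_2 = (4.08 − 1.02)/2 = 1.53 m; q_2 = 0.98 × 0.29 × 1.53 = 0.4348 m³/s
w_3 = (6.11 − 3.11)/2 = 1.5 m; q_3 = 0.91 × 0.32 × 1.5 = 0.4368 m³/s
w_4 = (6.72 − 4.08)/2 = 1.32 m; q_4 = 0.98 × 0.45 × 1.32 = 0.5821 m³/s
w_5 = (8.05 − 6.11)/2 = 0.97 m; q_5 = 1.10 × 0.35 × 0.97 = 0.3735 m³/s
w_6 = (8.05 − 6.72)/2 = 0.665 m; q_6 = 0.56 × 0.13 × 0.665 = 0.04841 m³/s
Q = Σ qᵢ = 1.939 m³/s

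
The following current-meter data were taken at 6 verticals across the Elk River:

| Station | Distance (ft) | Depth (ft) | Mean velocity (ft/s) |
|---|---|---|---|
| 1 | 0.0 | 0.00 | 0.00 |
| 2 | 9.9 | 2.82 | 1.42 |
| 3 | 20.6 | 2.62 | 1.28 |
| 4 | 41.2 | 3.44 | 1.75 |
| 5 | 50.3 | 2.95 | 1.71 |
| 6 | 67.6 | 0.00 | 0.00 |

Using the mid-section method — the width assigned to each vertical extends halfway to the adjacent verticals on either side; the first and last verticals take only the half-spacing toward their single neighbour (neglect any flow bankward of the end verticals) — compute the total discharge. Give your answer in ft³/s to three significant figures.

250 ft³/s

w_2 = (20.6 − 0.0)/2 = 10.3 ft; q_2 = 1.42 × 2.82 × 10.3 = 41.25 ft³/s
w_3 = (41.2 − 9.9)/2 = 15.65 ft; q_3 = 1.28 × 2.62 × 15.65 = 52.48 ft³/s
w_4 = (50.3 − 20.6)/2 = 14.85 ft; q_4 = 1.75 × 3.44 × 14.85 = 89.40 ft³/s
w_5 = (67.6 − 41.2)/2 = 13.2 ft; q_5 = 1.71 × 2.95 × 13.2 = 66.59 ft³/s
Stations 1, 6 contribute zero (depth or velocity is 0).
Q = Σ qᵢ = 249.7 ft³/s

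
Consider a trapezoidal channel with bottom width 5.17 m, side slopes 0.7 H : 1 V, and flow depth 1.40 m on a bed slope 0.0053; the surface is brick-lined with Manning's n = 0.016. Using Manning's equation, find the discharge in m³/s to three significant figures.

39.2 m³/s

A = (b + z·y)·y = (5.17 + 0.7×1.40)×1.40 = 8.610 m²
P = b + 2y√(1+z²) = 5.17 + 2×1.40×√(1+0.7²) = 8.588 m
R = A/P = 8.610/8.588 = 1.003 m
Q = (1/n)·A·R^(2/3)·S^(1/2) = (1/0.016) × 8.610 × 1.003^(2/3) × 0.0053^(1/2) = 39.24 m³/s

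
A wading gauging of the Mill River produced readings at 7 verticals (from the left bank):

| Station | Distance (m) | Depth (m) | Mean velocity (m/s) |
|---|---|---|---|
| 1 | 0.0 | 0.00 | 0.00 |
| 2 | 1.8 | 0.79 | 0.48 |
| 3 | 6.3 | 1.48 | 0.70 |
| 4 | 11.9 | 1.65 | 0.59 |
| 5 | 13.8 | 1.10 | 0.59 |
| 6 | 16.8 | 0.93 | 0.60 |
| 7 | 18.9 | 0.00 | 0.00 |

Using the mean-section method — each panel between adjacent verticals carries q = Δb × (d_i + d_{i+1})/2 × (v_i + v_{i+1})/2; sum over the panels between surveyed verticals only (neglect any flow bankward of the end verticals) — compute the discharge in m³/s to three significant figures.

Panel 1-2: Δb = 1.8 m, d̄ = (0.00+0.79)/2 = 0.395, v̄ = (0.00+0.48)/2 = 0.24 → q = 1.8×0.395×0.24 = 0.1706 m³/s
Panel 2-3: Δb = 4.5 m, d̄ = (0.79+1.48)/2 = 1.135, v̄ = (0.48+0.70)/2 = 0.59 → q = 4.5×1.135×0.59 = 3.013 m³/s
Panel 3-4: Δb = 5.6 m, d̄ = (1.48+1.65)/2 = 1.565, v̄ = (0.70+0.59)/2 = 0.645 → q = 5.6×1.565×0.645 = 5.653 m³/s
Panel 4-5: Δb = 1.9 m, d̄ = (1.65+1.10)/2 = 1.375, v̄ = (0.59+0.59)/2 = 0.59 → q = 1.9×1.375×0.59 = 1.541 m³/s
Panel 5-6: Δb = 3 m, d̄ = (1.10+0.93)/2 = 1.015, v̄ = (0.59+0.60)/2 = 0.595 → q = 3×1.015×0.595 = 1.812 m³/s
Panel 6-7: Δb = 2.1 m, d̄ = (0.93+0.00)/2 = 0.465, v̄ = (0.60+0.00)/2 = 0.3 → q = 2.1×0.465×0.3 = 0.2930 m³/s
Q = Σ q = 12.48 m³/s

12.5 m³/s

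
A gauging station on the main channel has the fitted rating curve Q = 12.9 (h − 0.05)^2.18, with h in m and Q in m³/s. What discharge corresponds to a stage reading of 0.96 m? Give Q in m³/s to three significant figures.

10.5 m³/s

Q = 12.9 × (0.96 − 0.05)^2.18 = 12.9 × 0.91^2.18 = 10.50 m³/s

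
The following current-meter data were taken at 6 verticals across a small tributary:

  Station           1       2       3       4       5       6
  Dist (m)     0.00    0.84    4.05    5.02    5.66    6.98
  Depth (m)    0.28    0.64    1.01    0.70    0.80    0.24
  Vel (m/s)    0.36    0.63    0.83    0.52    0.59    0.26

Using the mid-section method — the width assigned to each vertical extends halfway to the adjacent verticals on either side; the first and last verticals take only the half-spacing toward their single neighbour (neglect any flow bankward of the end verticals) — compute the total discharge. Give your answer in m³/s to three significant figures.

w_1 = (0.84 − 0.00)/2 = 0.42 m; q_1 = 0.36 × 0.28 × 0.42 = 0.04234 m³/s
w_2 = (4.05 − 0.00)/2 = 2.025 m; q_2 = 0.63 × 0.64 × 2.025 = 0.8165 m³/s
w_3 = (5.02 − 0.84)/2 = 2.09 m; q_3 = 0.83 × 1.01 × 2.09 = 1.752 m³/s
w_4 = (5.66 − 4.05)/2 = 0.805 m; q_4 = 0.52 × 0.70 × 0.805 = 0.2930 m³/s
w_5 = (6.98 − 5.02)/2 = 0.98 m; q_5 = 0.59 × 0.80 × 0.98 = 0.4626 m³/s
w_6 = (6.98 − 5.66)/2 = 0.66 m; q_6 = 0.26 × 0.24 × 0.66 = 0.04118 m³/s
Q = Σ qᵢ = 3.408 m³/s

3.41 m³/s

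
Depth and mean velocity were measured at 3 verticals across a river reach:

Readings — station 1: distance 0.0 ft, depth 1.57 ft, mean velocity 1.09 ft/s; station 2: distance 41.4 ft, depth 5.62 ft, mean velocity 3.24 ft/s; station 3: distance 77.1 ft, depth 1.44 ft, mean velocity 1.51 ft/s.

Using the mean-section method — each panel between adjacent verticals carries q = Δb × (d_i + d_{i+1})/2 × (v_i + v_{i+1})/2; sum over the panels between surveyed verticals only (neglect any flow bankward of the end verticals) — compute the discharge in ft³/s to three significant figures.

622 ft³/s

Panel 1-2: Δb = 41.4 ft, d̄ = (1.57+5.62)/2 = 3.595, v̄ = (1.09+3.24)/2 = 2.165 → q = 41.4×3.595×2.165 = 322.2 ft³/s
Panel 2-3: Δb = 35.7 ft, d̄ = (5.62+1.44)/2 = 3.53, v̄ = (3.24+1.51)/2 = 2.375 → q = 35.7×3.53×2.375 = 299.3 ft³/s
Q = Σ q = 621.5 ft³/s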